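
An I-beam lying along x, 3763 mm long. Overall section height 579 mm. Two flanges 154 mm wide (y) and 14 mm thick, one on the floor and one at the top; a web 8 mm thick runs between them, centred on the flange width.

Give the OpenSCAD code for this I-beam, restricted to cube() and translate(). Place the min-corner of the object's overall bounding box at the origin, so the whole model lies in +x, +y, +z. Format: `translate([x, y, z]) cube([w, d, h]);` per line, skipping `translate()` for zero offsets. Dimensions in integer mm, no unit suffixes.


cube([3763, 154, 14]);
translate([0, 73, 14]) cube([3763, 8, 551]);
translate([0, 0, 565]) cube([3763, 154, 14]);


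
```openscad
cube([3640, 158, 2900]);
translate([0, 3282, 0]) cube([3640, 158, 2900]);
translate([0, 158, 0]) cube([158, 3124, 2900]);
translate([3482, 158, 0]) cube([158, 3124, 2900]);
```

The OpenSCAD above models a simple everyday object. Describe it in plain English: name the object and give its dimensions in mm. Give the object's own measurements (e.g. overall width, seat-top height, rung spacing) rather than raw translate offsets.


The wall frame of a small rectangular building: four walls, each 2900 mm tall and 158 mm thick, enclosing a footprint 3640 mm (x) by 3440 mm (y) outside-to-outside, with no floor or roof. The front and back walls (the −y and +y sides) span the full width; the two side walls fit between them.


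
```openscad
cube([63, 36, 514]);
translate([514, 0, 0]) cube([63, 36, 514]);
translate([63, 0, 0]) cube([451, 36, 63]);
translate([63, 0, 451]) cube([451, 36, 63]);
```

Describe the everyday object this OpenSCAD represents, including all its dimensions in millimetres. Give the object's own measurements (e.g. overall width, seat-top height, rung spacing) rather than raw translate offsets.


A rectangular picture frame lying in the x–z plane (depth along y). The opening is 451 mm wide (x) by 388 mm tall (z), surrounded by a border 63 mm wide on all four sides. The frame is 36 mm deep and is made of two full-height vertical stiles with two horizontal rails fitted between them.


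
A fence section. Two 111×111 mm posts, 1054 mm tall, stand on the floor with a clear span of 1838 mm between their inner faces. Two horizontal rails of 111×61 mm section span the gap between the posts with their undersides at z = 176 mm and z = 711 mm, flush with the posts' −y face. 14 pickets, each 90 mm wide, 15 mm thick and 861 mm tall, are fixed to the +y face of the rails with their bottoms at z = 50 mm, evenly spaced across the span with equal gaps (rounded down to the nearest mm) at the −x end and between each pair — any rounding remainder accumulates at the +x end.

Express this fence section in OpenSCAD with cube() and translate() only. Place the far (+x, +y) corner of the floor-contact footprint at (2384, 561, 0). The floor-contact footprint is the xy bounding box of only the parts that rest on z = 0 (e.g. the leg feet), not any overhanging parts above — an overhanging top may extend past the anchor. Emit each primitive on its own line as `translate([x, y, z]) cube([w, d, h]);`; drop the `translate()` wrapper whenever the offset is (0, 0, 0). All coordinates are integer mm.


translate([324, 450, 0]) cube([111, 111, 1054]);
translate([2273, 450, 0]) cube([111, 111, 1054]);
translate([435, 450, 176]) cube([1838, 111, 61]);
translate([435, 450, 711]) cube([1838, 111, 61]);
translate([473, 561, 50]) cube([90, 15, 861]);
translate([601, 561, 50]) cube([90, 15, 861]);
translate([729, 561, 50]) cube([90, 15, 861]);
translate([857, 561, 50]) cube([90, 15, 861]);
translate([985, 561, 50]) cube([90, 15, 861]);
translate([1113, 561, 50]) cube([90, 15, 861]);
translate([1241, 561, 50]) cube([90, 15, 861]);
translate([1369, 561, 50]) cube([90, 15, 861]);
translate([1497, 561, 50]) cube([90, 15, 861]);
translate([1625, 561, 50]) cube([90, 15, 861]);
translate([1753, 561, 50]) cube([90, 15, 861]);
translate([1881, 561, 50]) cube([90, 15, 861]);
translate([2009, 561, 50]) cube([90, 15, 861]);
translate([2137, 561, 50]) cube([90, 15, 861]);


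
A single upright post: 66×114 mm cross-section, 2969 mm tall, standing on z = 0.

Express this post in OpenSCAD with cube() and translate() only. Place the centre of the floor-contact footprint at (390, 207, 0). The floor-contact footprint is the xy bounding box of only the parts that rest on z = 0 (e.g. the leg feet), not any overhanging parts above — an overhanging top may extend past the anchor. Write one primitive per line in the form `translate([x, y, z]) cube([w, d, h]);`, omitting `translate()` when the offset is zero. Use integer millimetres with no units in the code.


translate([357, 150, 0]) cube([66, 114, 2969]);


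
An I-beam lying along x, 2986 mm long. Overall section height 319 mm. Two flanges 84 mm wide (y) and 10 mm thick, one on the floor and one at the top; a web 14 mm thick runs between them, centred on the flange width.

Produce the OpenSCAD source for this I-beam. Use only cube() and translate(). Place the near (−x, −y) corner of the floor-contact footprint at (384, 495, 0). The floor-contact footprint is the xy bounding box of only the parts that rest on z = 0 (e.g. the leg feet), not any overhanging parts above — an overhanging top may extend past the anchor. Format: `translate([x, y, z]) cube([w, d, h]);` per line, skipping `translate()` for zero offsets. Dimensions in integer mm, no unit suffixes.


translate([384, 495, 0]) cube([2986, 84, 10]);
translate([384, 530, 10]) cube([2986, 14, 299]);
translate([384, 495, 309]) cube([2986, 84, 10]);


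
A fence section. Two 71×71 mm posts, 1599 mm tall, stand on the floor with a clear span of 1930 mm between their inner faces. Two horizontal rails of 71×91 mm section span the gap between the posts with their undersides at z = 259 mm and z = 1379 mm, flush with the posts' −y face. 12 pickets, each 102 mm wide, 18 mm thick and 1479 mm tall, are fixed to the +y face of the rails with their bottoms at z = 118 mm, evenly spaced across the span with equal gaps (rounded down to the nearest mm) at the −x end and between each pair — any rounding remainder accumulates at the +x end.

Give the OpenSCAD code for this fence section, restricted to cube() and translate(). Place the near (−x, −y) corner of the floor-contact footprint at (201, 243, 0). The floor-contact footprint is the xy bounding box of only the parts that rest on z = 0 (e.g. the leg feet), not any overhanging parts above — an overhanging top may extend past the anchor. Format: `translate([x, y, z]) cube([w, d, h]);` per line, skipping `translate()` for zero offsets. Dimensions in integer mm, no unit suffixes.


translate([201, 243, 0]) cube([71, 71, 1599]);
translate([2202, 243, 0]) cube([71, 71, 1599]);
translate([272, 243, 259]) cube([1930, 71, 91]);
translate([272, 243, 1379]) cube([1930, 71, 91]);
translate([326, 314, 118]) cube([102, 18, 1479]);
translate([482, 314, 118]) cube([102, 18, 1479]);
translate([638, 314, 118]) cube([102, 18, 1479]);
translate([794, 314, 118]) cube([102, 18, 1479]);
translate([950, 314, 118]) cube([102, 18, 1479]);
translate([1106, 314, 118]) cube([102, 18, 1479]);
translate([1262, 314, 118]) cube([102, 18, 1479]);
translate([1418, 314, 118]) cube([102, 18, 1479]);
translate([1574, 314, 118]) cube([102, 18, 1479]);
translate([1730, 314, 118]) cube([102, 18, 1479]);
translate([1886, 314, 118]) cube([102, 18, 1479]);
translate([2042, 314, 118]) cube([102, 18, 1479]);


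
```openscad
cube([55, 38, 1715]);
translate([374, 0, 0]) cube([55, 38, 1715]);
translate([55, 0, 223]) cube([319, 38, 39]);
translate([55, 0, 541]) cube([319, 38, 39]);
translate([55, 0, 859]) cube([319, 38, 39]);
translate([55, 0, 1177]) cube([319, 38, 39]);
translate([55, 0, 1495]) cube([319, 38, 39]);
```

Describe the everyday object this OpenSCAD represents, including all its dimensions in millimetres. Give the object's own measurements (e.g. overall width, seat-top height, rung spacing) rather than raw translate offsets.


A straight ladder. Two 55×38 mm vertical rails, 1715 mm tall, stand 429 mm apart (outside-to-outside) with their front faces coplanar on the −y side. 5 rungs, each 38 mm deep and 39 mm tall, span between the inner faces of the rails, front faces flush with the rails. The lowest rung's underside is at z = 223 mm and rungs are spaced 318 mm apart (underside to underside).


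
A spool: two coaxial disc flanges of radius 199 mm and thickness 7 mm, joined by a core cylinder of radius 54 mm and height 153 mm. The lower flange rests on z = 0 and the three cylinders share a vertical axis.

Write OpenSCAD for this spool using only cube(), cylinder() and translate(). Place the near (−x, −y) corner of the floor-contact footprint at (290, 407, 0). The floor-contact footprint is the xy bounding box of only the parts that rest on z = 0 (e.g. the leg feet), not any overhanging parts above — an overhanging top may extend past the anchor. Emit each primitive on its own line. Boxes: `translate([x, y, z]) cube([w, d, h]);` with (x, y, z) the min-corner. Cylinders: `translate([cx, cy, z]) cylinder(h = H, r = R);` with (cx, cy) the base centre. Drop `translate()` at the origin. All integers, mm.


translate([489, 606, 0]) cylinder(h = 7, r = 199);
translate([489, 606, 7]) cylinder(h = 153, r = 54);
translate([489, 606, 160]) cylinder(h = 7, r = 199);


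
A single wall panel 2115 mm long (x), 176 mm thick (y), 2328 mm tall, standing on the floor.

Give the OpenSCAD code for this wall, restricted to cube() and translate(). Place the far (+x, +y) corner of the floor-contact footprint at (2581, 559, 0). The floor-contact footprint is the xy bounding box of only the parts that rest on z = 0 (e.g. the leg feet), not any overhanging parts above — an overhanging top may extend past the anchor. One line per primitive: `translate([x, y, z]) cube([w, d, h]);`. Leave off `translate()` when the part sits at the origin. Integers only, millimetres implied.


translate([466, 383, 0]) cube([2115, 176, 2328]);


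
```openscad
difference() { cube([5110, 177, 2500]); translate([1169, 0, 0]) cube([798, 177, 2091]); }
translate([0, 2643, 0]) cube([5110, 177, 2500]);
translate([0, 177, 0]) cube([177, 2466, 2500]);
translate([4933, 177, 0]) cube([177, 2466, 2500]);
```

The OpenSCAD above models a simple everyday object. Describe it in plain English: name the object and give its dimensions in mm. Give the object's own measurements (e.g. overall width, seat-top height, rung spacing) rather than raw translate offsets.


A single room: four walls, each 2500 mm tall and 177 mm thick, enclosing an outside footprint 5110×2820 mm (x × y), no floor or roof. The front and back walls (−y and +y sides) run the full x-width; the side walls fit between their inner faces. A door opening 798 mm wide and 2091 mm tall is cut through the front wall from the floor up, its −x edge 1169 mm from the wall's −x end.


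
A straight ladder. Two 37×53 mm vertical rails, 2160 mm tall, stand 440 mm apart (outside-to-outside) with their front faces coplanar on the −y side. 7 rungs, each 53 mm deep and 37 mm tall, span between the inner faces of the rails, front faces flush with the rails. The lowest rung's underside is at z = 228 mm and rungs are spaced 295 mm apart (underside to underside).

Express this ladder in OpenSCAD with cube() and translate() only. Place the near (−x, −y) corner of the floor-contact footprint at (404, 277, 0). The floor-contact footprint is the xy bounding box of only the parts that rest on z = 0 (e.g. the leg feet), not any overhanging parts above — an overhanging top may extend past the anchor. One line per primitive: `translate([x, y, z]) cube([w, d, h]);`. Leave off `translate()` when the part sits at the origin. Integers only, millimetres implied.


// rung span = 440 - 2*37 = 366
// rung[k] z = 228 + k*295
translate([404, 277, 0]) cube([37, 53, 2160]);
translate([807, 277, 0]) cube([37, 53, 2160]);
translate([441, 277, 228]) cube([366, 53, 37]);
translate([441, 277, 523]) cube([366, 53, 37]);
translate([441, 277, 818]) cube([366, 53, 37]);
translate([441, 277, 1113]) cube([366, 53, 37]);
translate([441, 277, 1408]) cube([366, 53, 37]);
translate([441, 277, 1703]) cube([366, 53, 37]);
translate([441, 277, 1998]) cube([366, 53, 37]);


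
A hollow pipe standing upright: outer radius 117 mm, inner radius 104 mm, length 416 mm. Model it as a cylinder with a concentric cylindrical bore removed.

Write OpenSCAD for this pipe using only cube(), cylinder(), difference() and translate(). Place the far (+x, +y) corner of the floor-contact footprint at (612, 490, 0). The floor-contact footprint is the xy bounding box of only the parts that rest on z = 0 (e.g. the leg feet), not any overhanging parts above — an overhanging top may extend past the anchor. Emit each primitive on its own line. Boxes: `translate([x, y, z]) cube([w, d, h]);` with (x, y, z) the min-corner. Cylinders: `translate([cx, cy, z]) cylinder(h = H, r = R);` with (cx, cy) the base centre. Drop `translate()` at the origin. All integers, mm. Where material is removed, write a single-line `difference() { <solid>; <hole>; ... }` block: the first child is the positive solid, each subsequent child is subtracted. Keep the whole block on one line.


difference() { translate([495, 373, 0]) cylinder(h = 416, r = 117); translate([495, 373, 0]) cylinder(h = 416, r = 104); }


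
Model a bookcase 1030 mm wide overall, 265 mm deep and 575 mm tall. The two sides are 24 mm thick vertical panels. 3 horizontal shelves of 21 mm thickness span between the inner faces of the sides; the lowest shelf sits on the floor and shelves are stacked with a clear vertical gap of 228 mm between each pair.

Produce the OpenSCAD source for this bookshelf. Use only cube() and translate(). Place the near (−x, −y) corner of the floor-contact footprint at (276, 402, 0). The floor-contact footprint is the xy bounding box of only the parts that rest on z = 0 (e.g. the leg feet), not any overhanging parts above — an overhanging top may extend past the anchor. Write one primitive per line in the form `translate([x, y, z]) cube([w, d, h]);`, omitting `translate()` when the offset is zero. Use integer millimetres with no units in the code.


translate([276, 402, 0]) cube([24, 265, 575]);
translate([1282, 402, 0]) cube([24, 265, 575]);
translate([300, 402, 0]) cube([982, 265, 21]);
translate([300, 402, 249]) cube([982, 265, 21]);
translate([300, 402, 498]) cube([982, 265, 21]);


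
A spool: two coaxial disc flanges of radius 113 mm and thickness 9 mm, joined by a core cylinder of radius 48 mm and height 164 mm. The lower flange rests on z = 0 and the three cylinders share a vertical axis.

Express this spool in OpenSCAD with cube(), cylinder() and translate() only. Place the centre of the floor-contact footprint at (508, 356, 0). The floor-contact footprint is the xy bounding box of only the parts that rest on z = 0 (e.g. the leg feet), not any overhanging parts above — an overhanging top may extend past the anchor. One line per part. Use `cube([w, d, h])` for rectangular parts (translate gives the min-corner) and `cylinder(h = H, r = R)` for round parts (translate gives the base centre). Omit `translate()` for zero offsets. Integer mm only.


translate([508, 356, 0]) cylinder(h = 9, r = 113);
translate([508, 356, 9]) cylinder(h = 164, r = 48);
translate([508, 356, 173]) cylinder(h = 9, r = 113);


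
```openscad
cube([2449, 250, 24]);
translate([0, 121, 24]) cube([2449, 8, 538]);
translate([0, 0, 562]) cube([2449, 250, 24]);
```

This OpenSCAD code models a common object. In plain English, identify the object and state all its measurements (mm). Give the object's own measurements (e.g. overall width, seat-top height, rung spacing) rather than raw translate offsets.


An I-beam lying along x, 2449 mm long. Overall section height 586 mm. Two flanges 250 mm wide (y) and 24 mm thick, one on the floor and one at the top; a web 8 mm thick runs between them, centred on the flange width.


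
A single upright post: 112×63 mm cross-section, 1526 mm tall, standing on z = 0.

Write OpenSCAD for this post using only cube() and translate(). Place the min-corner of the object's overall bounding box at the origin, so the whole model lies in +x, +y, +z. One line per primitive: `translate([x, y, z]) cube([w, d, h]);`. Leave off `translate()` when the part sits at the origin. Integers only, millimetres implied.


cube([112, 63, 1526]);


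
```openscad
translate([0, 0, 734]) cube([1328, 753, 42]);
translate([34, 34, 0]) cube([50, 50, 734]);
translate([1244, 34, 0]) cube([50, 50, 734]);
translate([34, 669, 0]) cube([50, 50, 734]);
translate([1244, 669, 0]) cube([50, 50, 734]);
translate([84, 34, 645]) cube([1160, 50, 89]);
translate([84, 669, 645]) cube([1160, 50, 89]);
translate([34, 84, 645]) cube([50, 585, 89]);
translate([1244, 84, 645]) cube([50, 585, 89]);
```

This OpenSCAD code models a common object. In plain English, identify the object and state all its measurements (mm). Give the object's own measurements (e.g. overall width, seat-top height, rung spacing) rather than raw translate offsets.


A rectangular dining table. The top is 1328×753×42 mm with its upper surface at z = 776 mm. It stands on four 50×50 mm square legs, each inset 34 mm from the nearest pair of top edges, running from the floor to the underside of the top. Four apron rails, 50 mm thick and 89 mm tall, run between adjacent legs with their top edges flush with the underside of the top and their outer faces flush with the legs' outer faces.


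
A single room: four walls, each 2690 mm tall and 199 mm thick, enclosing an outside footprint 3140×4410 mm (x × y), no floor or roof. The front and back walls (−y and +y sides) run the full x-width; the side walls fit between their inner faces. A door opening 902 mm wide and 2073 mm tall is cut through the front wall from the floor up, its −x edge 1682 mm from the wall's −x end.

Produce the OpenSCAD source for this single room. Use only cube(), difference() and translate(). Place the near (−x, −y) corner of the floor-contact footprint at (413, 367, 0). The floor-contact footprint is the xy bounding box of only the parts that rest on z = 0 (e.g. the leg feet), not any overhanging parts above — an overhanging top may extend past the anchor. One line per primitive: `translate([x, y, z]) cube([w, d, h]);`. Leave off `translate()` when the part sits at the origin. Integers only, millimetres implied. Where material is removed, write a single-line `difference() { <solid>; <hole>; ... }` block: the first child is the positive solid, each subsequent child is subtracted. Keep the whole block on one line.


difference() { translate([413, 367, 0]) cube([3140, 199, 2690]); translate([2095, 367, 0]) cube([902, 199, 2073]); }
translate([413, 4578, 0]) cube([3140, 199, 2690]);
translate([413, 566, 0]) cube([199, 4012, 2690]);
translate([3354, 566, 0]) cube([199, 4012, 2690]);


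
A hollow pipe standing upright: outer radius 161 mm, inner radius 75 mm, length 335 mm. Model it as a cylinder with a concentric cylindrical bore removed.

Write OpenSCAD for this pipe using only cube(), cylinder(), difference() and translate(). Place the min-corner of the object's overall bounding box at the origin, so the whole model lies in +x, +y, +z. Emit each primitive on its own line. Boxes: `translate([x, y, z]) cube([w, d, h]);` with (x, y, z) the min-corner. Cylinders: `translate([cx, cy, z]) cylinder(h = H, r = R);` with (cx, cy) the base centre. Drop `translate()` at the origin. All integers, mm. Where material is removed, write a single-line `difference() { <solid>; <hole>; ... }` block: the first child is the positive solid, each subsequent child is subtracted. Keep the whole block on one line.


difference() { translate([161, 161, 0]) cylinder(h = 335, r = 161); translate([161, 161, 0]) cylinder(h = 335, r = 75); }


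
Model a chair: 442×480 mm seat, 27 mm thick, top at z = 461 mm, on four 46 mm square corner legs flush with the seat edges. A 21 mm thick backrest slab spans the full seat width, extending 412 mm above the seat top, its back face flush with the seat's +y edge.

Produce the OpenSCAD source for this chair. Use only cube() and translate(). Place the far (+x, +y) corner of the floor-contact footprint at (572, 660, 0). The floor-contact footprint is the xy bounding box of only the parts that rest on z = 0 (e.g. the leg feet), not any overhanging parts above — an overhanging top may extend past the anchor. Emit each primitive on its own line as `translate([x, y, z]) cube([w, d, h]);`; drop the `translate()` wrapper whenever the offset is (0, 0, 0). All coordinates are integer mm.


translate([130, 180, 434]) cube([442, 480, 27]);
translate([130, 180, 0]) cube([46, 46, 434]);
translate([526, 180, 0]) cube([46, 46, 434]);
translate([130, 614, 0]) cube([46, 46, 434]);
translate([526, 614, 0]) cube([46, 46, 434]);
translate([130, 639, 461]) cube([442, 21, 412]);


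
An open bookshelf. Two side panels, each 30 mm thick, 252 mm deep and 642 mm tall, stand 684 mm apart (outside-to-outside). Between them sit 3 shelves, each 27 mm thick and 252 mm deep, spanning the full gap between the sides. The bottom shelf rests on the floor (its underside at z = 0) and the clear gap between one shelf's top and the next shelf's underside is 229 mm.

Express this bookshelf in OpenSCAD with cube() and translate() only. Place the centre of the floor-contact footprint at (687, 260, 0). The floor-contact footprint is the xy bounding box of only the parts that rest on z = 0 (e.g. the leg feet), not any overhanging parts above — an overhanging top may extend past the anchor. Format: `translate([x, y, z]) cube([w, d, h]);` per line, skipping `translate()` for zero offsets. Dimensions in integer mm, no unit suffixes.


translate([345, 134, 0]) cube([30, 252, 642]);
translate([999, 134, 0]) cube([30, 252, 642]);
translate([375, 134, 0]) cube([624, 252, 27]);
translate([375, 134, 256]) cube([624, 252, 27]);
translate([375, 134, 512]) cube([624, 252, 27]);


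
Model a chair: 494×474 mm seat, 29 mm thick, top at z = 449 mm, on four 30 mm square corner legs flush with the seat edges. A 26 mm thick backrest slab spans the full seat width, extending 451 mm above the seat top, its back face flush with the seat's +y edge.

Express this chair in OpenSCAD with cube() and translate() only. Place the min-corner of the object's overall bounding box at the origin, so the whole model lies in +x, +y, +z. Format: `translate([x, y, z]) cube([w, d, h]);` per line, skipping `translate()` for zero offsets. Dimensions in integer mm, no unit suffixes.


// leg_h = 449 - 29 = 420
translate([0, 0, 420]) cube([494, 474, 29]);
cube([30, 30, 420]);
translate([464, 0, 0]) cube([30, 30, 420]);
translate([0, 444, 0]) cube([30, 30, 420]);
translate([464, 444, 0]) cube([30, 30, 420]);
translate([0, 448, 449]) cube([494, 26, 451]);


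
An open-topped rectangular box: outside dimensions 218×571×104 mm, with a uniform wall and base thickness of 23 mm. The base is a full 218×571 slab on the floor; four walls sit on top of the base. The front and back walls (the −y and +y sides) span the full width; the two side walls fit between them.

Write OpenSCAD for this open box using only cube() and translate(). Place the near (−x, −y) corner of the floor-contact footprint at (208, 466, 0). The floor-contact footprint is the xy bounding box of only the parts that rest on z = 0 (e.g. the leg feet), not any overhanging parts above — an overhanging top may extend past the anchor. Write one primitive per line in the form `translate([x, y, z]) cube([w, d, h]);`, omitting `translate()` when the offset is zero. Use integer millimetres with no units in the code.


translate([208, 466, 0]) cube([218, 571, 23]);
translate([208, 466, 23]) cube([218, 23, 81]);
translate([208, 1014, 23]) cube([218, 23, 81]);
translate([208, 489, 23]) cube([23, 525, 81]);
translate([403, 489, 23]) cube([23, 525, 81]);


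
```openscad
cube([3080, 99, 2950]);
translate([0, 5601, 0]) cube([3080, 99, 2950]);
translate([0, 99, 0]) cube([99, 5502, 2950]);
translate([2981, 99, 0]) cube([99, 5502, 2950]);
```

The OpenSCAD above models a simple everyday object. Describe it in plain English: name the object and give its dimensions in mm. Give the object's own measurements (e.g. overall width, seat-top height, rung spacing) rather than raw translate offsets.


The wall frame of a small rectangular building: four walls, each 2950 mm tall and 99 mm thick, enclosing a footprint 3080 mm (x) by 5700 mm (y) outside-to-outside, with no floor or roof. The front and back walls (the −y and +y sides) span the full width; the two side walls fit between them.


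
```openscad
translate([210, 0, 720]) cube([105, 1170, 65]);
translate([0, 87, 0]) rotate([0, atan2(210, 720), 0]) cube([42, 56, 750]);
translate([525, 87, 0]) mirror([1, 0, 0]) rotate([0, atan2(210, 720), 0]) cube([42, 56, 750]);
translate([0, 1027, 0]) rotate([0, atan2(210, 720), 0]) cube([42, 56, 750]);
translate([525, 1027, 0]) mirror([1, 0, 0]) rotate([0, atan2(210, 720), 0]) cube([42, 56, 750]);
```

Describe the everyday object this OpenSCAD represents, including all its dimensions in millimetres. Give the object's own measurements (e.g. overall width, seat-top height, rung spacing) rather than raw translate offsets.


A sawhorse. A 105×1170×65 mm beam (x, y, z) sits on two A-frame leg pairs. Each pair is two raked legs of 42×56 mm section (56 mm along y) splaying symmetrically in x. Each leg rises 720 mm vertically over 210 mm of horizontal reach and is 750 mm long along its own axis. Every leg's outer bottom edge rests on the floor and its outer top edge meets a bottom edge of the beam — the left legs (tilting toward +x) meet the beam's −x bottom edge, the right legs (their mirror images, tilting toward −x) meet its +x bottom edge — so the leg tops tuck under the beam, the beam's underside is 720 mm above the floor, and the feet are 525 mm apart outside-to-outside with the beam centred between them. The two leg pairs are set in 87 mm from either end of the beam.


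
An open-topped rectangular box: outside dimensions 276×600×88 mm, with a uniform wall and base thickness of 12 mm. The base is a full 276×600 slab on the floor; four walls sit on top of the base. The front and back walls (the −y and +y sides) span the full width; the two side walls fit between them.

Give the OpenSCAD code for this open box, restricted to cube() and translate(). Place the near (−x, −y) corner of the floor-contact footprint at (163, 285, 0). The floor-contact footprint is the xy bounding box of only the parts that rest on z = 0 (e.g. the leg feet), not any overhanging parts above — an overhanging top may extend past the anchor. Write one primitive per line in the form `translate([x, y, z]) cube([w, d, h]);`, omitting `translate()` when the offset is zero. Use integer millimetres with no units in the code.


translate([163, 285, 0]) cube([276, 600, 12]);
translate([163, 285, 12]) cube([276, 12, 76]);
translate([163, 873, 12]) cube([276, 12, 76]);
translate([163, 297, 12]) cube([12, 576, 76]);
translate([427, 297, 12]) cube([12, 576, 76]);


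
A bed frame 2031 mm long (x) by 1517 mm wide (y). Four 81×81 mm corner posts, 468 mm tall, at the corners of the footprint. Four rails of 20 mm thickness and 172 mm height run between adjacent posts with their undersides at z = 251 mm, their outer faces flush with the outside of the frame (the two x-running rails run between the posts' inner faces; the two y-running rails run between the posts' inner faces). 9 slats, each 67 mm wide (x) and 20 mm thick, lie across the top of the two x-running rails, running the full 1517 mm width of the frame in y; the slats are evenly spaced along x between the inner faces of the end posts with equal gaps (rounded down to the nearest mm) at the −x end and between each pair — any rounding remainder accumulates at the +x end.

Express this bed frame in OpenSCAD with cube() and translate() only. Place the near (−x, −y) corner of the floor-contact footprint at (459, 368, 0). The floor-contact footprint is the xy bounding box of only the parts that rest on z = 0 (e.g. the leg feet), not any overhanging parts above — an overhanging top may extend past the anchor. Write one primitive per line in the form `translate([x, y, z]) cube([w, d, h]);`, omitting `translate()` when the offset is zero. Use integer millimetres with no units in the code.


translate([459, 368, 0]) cube([81, 81, 468]);
translate([459, 1804, 0]) cube([81, 81, 468]);
translate([2409, 368, 0]) cube([81, 81, 468]);
translate([2409, 1804, 0]) cube([81, 81, 468]);
translate([540, 368, 251]) cube([1869, 20, 172]);
translate([540, 1865, 251]) cube([1869, 20, 172]);
translate([459, 449, 251]) cube([20, 1355, 172]);
translate([2470, 449, 251]) cube([20, 1355, 172]);
translate([666, 368, 423]) cube([67, 1517, 20]);
translate([859, 368, 423]) cube([67, 1517, 20]);
translate([1052, 368, 423]) cube([67, 1517, 20]);
translate([1245, 368, 423]) cube([67, 1517, 20]);
translate([1438, 368, 423]) cube([67, 1517, 20]);
translate([1631, 368, 423]) cube([67, 1517, 20]);
translate([1824, 368, 423]) cube([67, 1517, 20]);
translate([2017, 368, 423]) cube([67, 1517, 20]);
translate([2210, 368, 423]) cube([67, 1517, 20]);


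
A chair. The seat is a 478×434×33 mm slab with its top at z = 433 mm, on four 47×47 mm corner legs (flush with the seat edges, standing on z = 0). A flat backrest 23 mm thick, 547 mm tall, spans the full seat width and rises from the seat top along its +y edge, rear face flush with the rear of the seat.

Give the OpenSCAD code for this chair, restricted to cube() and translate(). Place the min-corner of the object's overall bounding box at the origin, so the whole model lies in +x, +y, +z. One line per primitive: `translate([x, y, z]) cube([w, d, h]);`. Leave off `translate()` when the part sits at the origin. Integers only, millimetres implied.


translate([0, 0, 400]) cube([478, 434, 33]);
cube([47, 47, 400]);
translate([431, 0, 0]) cube([47, 47, 400]);
translate([0, 387, 0]) cube([47, 47, 400]);
translate([431, 387, 0]) cube([47, 47, 400]);
translate([0, 411, 433]) cube([478, 23, 547]);


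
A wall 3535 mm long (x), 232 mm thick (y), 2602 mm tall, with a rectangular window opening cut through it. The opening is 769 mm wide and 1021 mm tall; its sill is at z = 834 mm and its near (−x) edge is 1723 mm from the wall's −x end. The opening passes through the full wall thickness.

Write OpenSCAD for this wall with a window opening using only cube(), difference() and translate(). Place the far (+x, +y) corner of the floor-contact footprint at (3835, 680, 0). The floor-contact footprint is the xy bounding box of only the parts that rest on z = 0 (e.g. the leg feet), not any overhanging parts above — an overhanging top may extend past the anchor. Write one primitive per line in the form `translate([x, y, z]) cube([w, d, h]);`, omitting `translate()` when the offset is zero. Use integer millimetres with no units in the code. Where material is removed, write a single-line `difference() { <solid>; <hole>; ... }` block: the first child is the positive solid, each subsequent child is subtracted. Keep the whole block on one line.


difference() { translate([300, 448, 0]) cube([3535, 232, 2602]); translate([2023, 448, 834]) cube([769, 232, 1021]); }


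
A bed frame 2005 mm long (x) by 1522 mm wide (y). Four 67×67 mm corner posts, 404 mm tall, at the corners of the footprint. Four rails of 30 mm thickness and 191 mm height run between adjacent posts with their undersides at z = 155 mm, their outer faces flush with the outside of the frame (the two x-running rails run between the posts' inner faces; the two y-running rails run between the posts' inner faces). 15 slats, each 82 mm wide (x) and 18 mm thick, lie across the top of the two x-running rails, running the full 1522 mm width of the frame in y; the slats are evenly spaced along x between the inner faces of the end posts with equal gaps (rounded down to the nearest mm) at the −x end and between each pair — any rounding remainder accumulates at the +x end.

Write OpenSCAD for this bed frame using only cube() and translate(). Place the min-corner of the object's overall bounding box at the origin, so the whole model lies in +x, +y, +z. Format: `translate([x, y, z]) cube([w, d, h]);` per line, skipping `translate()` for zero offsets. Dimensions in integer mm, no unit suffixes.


cube([67, 67, 404]);
translate([0, 1455, 0]) cube([67, 67, 404]);
translate([1938, 0, 0]) cube([67, 67, 404]);
translate([1938, 1455, 0]) cube([67, 67, 404]);
translate([67, 0, 155]) cube([1871, 30, 191]);
translate([67, 1492, 155]) cube([1871, 30, 191]);
translate([0, 67, 155]) cube([30, 1388, 191]);
translate([1975, 67, 155]) cube([30, 1388, 191]);
translate([107, 0, 346]) cube([82, 1522, 18]);
translate([229, 0, 346]) cube([82, 1522, 18]);
translate([351, 0, 346]) cube([82, 1522, 18]);
translate([473, 0, 346]) cube([82, 1522, 18]);
translate([595, 0, 346]) cube([82, 1522, 18]);
translate([717, 0, 346]) cube([82, 1522, 18]);
translate([839, 0, 346]) cube([82, 1522, 18]);
translate([961, 0, 346]) cube([82, 1522, 18]);
translate([1083, 0, 346]) cube([82, 1522, 18]);
translate([1205, 0, 346]) cube([82, 1522, 18]);
translate([1327, 0, 346]) cube([82, 1522, 18]);
translate([1449, 0, 346]) cube([82, 1522, 18]);
translate([1571, 0, 346]) cube([82, 1522, 18]);
translate([1693, 0, 346]) cube([82, 1522, 18]);
translate([1815, 0, 346]) cube([82, 1522, 18]);


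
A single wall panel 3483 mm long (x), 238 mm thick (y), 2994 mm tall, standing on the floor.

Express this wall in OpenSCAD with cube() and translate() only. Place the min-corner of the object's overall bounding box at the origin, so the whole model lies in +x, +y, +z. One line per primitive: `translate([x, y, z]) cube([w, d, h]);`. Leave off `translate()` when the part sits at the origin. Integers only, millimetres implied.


cube([3483, 238, 2994]);


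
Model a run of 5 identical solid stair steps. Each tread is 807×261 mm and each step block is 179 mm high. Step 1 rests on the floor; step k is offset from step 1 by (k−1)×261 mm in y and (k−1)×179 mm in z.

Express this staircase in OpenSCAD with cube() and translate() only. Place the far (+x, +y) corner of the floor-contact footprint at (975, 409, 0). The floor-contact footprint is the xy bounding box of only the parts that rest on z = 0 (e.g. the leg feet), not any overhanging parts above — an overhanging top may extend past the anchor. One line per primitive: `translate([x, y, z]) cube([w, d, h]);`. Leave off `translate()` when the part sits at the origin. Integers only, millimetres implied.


translate([168, 148, 0]) cube([807, 261, 179]);
translate([168, 409, 179]) cube([807, 261, 179]);
translate([168, 670, 358]) cube([807, 261, 179]);
translate([168, 931, 537]) cube([807, 261, 179]);
translate([168, 1192, 716]) cube([807, 261, 179]);


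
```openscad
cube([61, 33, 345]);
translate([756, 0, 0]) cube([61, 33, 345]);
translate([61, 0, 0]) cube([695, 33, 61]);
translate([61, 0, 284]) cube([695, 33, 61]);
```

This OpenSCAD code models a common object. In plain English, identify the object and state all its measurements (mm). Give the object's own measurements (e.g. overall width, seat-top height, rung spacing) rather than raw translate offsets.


A rectangular picture frame lying in the x–z plane (depth along y). The opening is 695 mm wide (x) by 223 mm tall (z), surrounded by a border 61 mm wide on all four sides. The frame is 33 mm deep and is made of two full-height vertical stiles with two horizontal rails fitted between them.


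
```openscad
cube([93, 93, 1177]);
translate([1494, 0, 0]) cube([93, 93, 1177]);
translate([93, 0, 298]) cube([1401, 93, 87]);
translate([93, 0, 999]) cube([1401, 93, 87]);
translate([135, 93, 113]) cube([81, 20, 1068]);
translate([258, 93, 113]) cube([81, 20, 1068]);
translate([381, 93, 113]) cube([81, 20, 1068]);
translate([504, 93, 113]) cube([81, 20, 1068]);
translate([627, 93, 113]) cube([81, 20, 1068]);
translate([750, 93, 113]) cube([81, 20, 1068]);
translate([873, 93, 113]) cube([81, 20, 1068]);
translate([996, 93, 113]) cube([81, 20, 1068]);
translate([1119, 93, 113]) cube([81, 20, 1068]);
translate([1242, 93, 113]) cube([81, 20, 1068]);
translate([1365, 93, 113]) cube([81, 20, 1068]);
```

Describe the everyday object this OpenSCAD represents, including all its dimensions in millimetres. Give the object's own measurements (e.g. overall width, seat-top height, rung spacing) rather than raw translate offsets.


A fence section. Two 93×93 mm posts, 1177 mm tall, stand on the floor with a clear span of 1401 mm between their inner faces. Two horizontal rails of 93×87 mm section span the gap between the posts with their undersides at z = 298 mm and z = 999 mm, flush with the posts' −y face. 11 pickets, each 81 mm wide, 20 mm thick and 1068 mm tall, are fixed to the +y face of the rails with their bottoms at z = 113 mm, spaced across the span with a 42 mm gap after the −x post and between neighbouring pickets, with 48 mm left before the +x post.


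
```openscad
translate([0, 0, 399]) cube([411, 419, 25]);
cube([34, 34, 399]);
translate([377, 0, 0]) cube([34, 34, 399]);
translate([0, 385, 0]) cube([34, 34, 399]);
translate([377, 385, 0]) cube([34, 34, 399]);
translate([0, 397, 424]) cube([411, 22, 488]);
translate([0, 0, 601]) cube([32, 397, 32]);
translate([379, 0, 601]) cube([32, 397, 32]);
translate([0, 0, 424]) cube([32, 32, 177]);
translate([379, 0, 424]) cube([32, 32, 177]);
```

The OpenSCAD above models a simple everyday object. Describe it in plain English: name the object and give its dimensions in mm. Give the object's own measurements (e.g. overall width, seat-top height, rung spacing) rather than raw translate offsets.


A chair. The seat is a 411×419×25 mm slab with its top at z = 424 mm, on four 34×34 mm corner legs (flush with the seat edges, standing on z = 0). A flat backrest 22 mm thick, 488 mm tall, spans the full seat width and rises from the seat top along its +y edge, rear face flush with the rear of the seat. Two armrests of 32×32 mm section run along each side from the seat's front edge to the front of the backrest, top faces 209 mm above the seat top and outer faces flush with the seat's x-edges; a 32×32 mm post under the front of each armrest stands on the seat at the front corner.


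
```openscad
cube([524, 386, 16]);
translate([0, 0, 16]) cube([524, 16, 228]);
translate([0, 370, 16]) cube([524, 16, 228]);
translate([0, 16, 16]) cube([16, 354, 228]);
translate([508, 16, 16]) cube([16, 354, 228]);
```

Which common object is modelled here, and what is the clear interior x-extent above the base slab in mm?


An open box. The internal width is 492 mm.

A 524×386 base slab with four walls standing on it — an open box. The base is 524 mm wide and the walls are 16 mm thick, so the internal width is 524 − 2 × 16 = 492 mm.


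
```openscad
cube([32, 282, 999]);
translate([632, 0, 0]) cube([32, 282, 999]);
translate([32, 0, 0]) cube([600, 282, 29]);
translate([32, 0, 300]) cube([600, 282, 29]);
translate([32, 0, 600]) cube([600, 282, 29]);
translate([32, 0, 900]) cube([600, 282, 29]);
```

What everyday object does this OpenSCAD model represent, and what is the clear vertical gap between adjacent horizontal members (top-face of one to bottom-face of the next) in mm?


A bookshelf. The clear shelf gap is 271 mm.

Two tall side panels with 4 horizontal boards between them — a bookshelf. The first two shelf undersides are at z = 0 and z = 300; with shelf thickness 29, the clear gap is 300 − 0 − 29 = 271 mm.


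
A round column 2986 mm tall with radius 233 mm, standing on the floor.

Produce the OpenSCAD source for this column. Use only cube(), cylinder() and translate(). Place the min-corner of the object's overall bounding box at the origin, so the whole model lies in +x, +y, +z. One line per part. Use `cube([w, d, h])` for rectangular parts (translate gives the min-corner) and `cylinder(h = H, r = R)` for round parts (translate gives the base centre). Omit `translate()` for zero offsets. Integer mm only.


translate([233, 233, 0]) cylinder(h = 2986, r = 233);
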